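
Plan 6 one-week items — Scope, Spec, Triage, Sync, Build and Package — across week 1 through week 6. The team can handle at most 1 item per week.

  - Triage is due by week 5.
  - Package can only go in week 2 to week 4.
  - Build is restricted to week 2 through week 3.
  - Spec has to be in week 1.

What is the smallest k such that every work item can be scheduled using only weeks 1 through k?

6 weeks

With at most 1 per week and 6 work items, at least 6 weeks are needed.
Build can't be placed before week 2, so the schedule must run through at least week 2.
6 works (last occupied week: week 6): for example Package in week 3, Triage in week 4, Sync in week 6, Scope in week 5, Spec in week 1, Build in week 2.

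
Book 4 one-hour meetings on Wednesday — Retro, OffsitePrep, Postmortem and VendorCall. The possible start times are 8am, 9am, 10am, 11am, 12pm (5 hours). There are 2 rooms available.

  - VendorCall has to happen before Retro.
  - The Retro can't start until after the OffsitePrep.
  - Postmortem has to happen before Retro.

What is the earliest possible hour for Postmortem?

8am

Downstream work caps Postmortem at 11am.
Postmortem at 8am is achievable: OffsitePrep in 8am, VendorCall in 9am, Postmortem in 8am, Retro in 10am.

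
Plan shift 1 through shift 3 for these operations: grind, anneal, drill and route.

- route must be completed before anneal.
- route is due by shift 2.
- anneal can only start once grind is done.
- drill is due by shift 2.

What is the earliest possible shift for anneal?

Precedence pushes anneal to at least shift 2.
anneal at shift 2 is achievable: anneal in shift 2, drill in shift 1, grind in shift 1, route in shift 1.

shift 2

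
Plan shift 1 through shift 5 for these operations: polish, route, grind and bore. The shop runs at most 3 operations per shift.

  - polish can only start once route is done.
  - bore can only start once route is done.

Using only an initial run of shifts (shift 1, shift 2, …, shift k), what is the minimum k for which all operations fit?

2 shifts

The precedence chain requires at least 2 distinct shifts.
With at most 3 per shift and 4 operations, at least 2 shifts are needed.
2 works (last occupied shift: shift 2): for example route=shift 1, polish=shift 2, grind=shift 1, bore=shift 2.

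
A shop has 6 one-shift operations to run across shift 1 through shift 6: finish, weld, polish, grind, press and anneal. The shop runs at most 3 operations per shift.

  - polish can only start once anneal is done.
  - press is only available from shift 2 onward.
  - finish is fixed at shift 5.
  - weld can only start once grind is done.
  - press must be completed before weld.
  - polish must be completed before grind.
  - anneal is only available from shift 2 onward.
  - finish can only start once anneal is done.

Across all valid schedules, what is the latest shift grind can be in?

shift 5

Precedence pushes grind to at least shift 4; downstream work caps grind at shift 5.
grind at shift 5 is achievable: finish=shift 5, press=shift 2, grind=shift 5, weld=shift 6, polish=shift 3, anneal=shift 2.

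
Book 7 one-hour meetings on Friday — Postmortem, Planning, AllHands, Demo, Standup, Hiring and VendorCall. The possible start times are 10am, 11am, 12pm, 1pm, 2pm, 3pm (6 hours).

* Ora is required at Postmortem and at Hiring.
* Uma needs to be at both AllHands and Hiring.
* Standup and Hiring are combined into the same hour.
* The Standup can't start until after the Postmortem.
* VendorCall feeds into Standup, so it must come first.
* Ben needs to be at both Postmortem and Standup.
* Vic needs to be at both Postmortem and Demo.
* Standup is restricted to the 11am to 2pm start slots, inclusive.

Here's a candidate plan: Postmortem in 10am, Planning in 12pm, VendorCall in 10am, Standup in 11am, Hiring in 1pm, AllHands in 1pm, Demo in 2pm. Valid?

Uma needs to be at both AllHands and Hiring — violated.
Standup is restricted to the 11am to 2pm start slots, inclusive — holds.
The Standup can't start until after the Postmortem — holds.
Vic needs to be at both Postmortem and Demo — holds.
Ora is required at Postmortem and at Hiring — holds.
Ben needs to be at both Postmortem and Standup — holds.
Standup and Hiring are combined into the same hour — violated.
VendorCall feeds into Standup, so it must come first — holds.

No. Uma needs to be at both AllHands and Hiring is not satisfied.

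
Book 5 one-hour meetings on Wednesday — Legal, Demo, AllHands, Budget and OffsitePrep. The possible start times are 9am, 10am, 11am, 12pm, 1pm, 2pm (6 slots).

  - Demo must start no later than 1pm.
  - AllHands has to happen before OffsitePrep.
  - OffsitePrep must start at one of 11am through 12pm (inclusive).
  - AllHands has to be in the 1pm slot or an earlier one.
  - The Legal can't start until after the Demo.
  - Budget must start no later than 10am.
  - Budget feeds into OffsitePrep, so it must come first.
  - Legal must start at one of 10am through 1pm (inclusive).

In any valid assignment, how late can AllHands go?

AllHands's own window allows nothing later than 1pm; downstream work caps AllHands at 11am.
AllHands at 11am is achievable: Demo=9am, AllHands=11am, OffsitePrep=12pm, Legal=10am, Budget=9am.

11am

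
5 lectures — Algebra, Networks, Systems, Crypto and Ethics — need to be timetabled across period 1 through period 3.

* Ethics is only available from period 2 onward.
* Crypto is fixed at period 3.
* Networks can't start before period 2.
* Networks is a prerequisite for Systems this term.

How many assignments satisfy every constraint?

Splitting on Algebra: it can be period 1 (2), period 2 (2), period 3 (2). Listing each branch's schedules as (Networks, Systems, Crypto, Ethics) by period number:
Algebra=period 1: (2,3,3,2) (2,3,3,3) — 2.
Algebra=period 2: (2,3,3,2) (2,3,3,3) — 2.
Algebra=period 3: (2,3,3,2) (2,3,3,3) — 2.
Summing: 2 + 2 + 2 = 6.

6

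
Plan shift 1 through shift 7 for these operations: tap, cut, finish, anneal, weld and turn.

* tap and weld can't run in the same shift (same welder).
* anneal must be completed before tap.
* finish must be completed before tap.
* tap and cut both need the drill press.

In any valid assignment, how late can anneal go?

shift 6

Downstream work caps anneal at shift 6.
anneal at shift 6 is achievable: tap in shift 7, cut in shift 1, anneal in shift 6, turn in shift 1, finish in shift 1, weld in shift 1.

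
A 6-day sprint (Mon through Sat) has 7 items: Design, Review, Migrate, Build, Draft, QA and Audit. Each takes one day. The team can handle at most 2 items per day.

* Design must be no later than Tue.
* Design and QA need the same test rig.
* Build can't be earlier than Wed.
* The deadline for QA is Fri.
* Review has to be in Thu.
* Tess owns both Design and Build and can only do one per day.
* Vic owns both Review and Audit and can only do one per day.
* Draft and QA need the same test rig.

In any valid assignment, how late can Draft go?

Sat

Draft at Sat is achievable: Migrate=Mon, Audit=Tue, QA=Tue, Draft=Sat, Design=Mon, Build=Wed, Review=Thu.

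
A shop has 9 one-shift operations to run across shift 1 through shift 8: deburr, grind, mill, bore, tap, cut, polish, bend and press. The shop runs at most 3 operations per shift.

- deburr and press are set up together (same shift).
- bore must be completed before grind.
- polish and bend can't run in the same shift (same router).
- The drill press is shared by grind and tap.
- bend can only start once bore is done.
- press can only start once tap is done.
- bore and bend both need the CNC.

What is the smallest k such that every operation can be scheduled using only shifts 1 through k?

3 shifts

The precedence chain requires at least 2 distinct shifts.
With at most 3 per shift and 9 operations, at least 3 shifts are needed.
3 works (last occupied shift: shift 3): for example press -> shift 3, tap -> shift 1, bend -> shift 2, bore -> shift 1, cut -> shift 2, polish -> shift 3, mill -> shift 1, grind -> shift 2, deburr -> shift 3.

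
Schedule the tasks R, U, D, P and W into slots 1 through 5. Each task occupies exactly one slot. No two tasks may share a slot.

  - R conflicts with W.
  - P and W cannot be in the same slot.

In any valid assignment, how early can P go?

1

P at 1 is achievable: R in 2; P in 1; W in 5; D in 4; U in 3.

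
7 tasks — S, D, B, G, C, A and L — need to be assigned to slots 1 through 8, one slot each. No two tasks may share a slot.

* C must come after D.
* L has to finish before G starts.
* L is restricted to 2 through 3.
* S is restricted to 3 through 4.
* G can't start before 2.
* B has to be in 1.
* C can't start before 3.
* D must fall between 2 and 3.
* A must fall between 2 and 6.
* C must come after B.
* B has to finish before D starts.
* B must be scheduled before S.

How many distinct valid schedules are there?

Splitting on D: it can be 2 (12), 3 (12). Listing each branch's schedules as (S, B, G, C, A, L):
D=2: (4,1,5,7,6,3) (4,1,5,8,6,3) (4,1,6,7,5,3) (4,1,6,8,5,3) (4,1,7,5,6,3) (4,1,7,6,5,3) (4,1,7,8,5,3) (4,1,7,8,6,3) (4,1,8,5,6,3) (4,1,8,6,5,3) (4,1,8,7,5,3) (4,1,8,7,6,3) — 12.
D=3: (4,1,5,7,6,2) (4,1,5,8,6,2) (4,1,6,7,5,2) (4,1,6,8,5,2) (4,1,7,5,6,2) (4,1,7,6,5,2) (4,1,7,8,5,2) (4,1,7,8,6,2) (4,1,8,5,6,2) (4,1,8,6,5,2) (4,1,8,7,5,2) (4,1,8,7,6,2) — 12.
Summing: 12 + 12 = 24.

24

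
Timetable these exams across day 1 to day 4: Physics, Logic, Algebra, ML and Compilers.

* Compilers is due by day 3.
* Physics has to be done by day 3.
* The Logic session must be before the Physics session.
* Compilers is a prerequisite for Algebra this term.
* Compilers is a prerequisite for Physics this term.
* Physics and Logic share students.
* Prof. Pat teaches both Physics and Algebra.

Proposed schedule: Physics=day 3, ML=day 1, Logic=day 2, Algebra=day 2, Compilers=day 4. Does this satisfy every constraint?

No — it violates: Compilers is due by day 3

Compilers is a prerequisite for Physics this term — violated.
Physics and Logic share students — holds.
Compilers is due by day 3 — violated.
Compilers is a prerequisite for Algebra this term — violated.
The Logic session must be before the Physics session — holds.
Physics has to be done by day 3 — holds.
Prof. Pat teaches both Physics and Algebra — holds.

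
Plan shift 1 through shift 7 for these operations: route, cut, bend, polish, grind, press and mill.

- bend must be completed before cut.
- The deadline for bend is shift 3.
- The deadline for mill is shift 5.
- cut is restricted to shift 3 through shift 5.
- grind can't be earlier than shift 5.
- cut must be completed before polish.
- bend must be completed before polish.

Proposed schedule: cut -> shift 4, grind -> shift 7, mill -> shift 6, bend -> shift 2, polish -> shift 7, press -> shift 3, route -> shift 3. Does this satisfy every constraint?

Invalid. The deadline for mill is shift 5.

cut is restricted to shift 3 through shift 5 — holds.
grind can't be earlier than shift 5 — holds.
The deadline for mill is shift 5 — violated.
bend must be completed before polish — holds.
The deadline for bend is shift 3 — holds.
cut must be completed before polish — holds.
bend must be completed before cut — holds.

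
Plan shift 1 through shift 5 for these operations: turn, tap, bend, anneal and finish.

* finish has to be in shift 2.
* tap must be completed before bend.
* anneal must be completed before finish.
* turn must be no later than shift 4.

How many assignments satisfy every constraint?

Splitting on turn: it can be shift 1 (10), shift 2 (10), shift 3 (10), shift 4 (10). Listing each branch's schedules as (tap, bend, anneal, finish) by shift number:
turn=shift 1: (1,2,1,2) (1,3,1,2) (1,4,1,2) (1,5,1,2) (2,3,1,2) (2,4,1,2) (2,5,1,2) (3,4,1,2) (3,5,1,2) (4,5,1,2) — 10.
turn=shift 2: (1,2,1,2) (1,3,1,2) (1,4,1,2) (1,5,1,2) (2,3,1,2) (2,4,1,2) (2,5,1,2) (3,4,1,2) (3,5,1,2) (4,5,1,2) — 10.
turn=shift 3: (1,2,1,2) (1,3,1,2) (1,4,1,2) (1,5,1,2) (2,3,1,2) (2,4,1,2) (2,5,1,2) (3,4,1,2) (3,5,1,2) (4,5,1,2) — 10.
turn=shift 4: (1,2,1,2) (1,3,1,2) (1,4,1,2) (1,5,1,2) (2,3,1,2) (2,4,1,2) (2,5,1,2) (3,4,1,2) (3,5,1,2) (4,5,1,2) — 10.
Summing: 10 + 10 + 10 + 10 = 40.

40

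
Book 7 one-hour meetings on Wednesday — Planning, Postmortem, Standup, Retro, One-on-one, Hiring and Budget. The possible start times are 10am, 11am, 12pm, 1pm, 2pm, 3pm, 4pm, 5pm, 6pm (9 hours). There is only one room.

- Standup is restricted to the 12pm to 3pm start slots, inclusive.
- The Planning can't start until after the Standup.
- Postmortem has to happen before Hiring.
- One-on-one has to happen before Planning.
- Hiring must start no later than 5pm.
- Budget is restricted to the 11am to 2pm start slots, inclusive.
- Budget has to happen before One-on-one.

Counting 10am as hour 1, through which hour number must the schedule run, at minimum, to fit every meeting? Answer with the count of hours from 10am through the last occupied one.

7 hours

The precedence chain requires at least 3 distinct hours.
With at most 1 per hour and 7 meetings, at least 7 hours are needed.
Propagating the time windows through the other constraints, Planning can't land before 1pm — that is hour 4 counting from 10am — so the schedule must run through at least 4 hours.
7 works (last occupied hour: 4pm): for example Planning=2pm, Postmortem=10am, Hiring=3pm, Budget=11am, Retro=4pm, Standup=12pm, One-on-one=1pm.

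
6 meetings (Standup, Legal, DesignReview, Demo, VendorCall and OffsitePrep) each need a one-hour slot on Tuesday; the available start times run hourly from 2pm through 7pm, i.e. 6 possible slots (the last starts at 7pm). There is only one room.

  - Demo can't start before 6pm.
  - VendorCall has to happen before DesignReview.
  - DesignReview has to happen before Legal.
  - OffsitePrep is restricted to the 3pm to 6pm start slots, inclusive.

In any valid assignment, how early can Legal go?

4pm

Precedence pushes Legal to at least 4pm.
Legal at 4pm is achievable: VendorCall in 2pm, Legal in 4pm, OffsitePrep in 5pm, DesignReview in 3pm, Demo in 6pm, Standup in 7pm.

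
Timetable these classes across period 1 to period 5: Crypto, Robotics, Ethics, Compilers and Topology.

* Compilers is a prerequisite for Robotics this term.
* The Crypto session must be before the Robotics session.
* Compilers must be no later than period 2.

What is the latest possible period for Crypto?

period 4

Downstream work caps Crypto at period 4.
Crypto at period 4 is achievable: Robotics=period 5, Topology=period 1, Ethics=period 1, Crypto=period 4, Compilers=period 1.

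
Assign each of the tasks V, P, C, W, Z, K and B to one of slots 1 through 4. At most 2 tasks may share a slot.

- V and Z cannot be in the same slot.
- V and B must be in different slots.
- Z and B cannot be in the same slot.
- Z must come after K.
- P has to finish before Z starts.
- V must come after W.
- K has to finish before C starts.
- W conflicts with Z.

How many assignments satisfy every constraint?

Splitting on V: it can be 2 (17), 3 (26), 4 (14). Listing each branch's schedules as (P, C, W, Z, K, B):
V=2: (1,3,1,3,2,4) (1,3,1,4,2,3) (1,4,1,3,2,4) (1,4,1,4,2,3) (1,4,1,4,3,3) (2,3,1,3,1,4) (2,3,1,4,1,3) (2,4,1,3,1,4) (2,4,1,4,1,3) (2,4,1,4,3,1) (2,4,1,4,3,3) (3,2,1,4,1,3) (3,3,1,4,2,1) (3,4,1,4,1,3) (3,4,1,4,2,1) (3,4,1,4,2,3) (3,4,1,4,3,1) — 17.
V=3: (1,3,1,4,2,2) (1,3,2,4,1,2) (1,3,2,4,2,1) (1,4,1,4,2,2) (1,4,1,4,3,2) (1,4,2,4,1,2) (1,4,2,4,2,1) (1,4,2,4,3,1) (1,4,2,4,3,2) (2,3,1,4,1,2) (2,3,1,4,2,1) (2,3,2,4,1,1) (2,4,1,4,1,2) (2,4,1,4,2,1) (2,4,1,4,3,1) (2,4,1,4,3,2) (2,4,2,4,1,1) (2,4,2,4,3,1) (3,2,1,4,1,2) (3,2,2,4,1,1) (3,4,1,4,1,2) (3,4,1,4,2,1) (3,4,1,4,2,2) (3,4,2,4,1,1) (3,4,2,4,1,2) (3,4,2,4,2,1) — 26.
V=4: (1,2,3,2,1,3) (1,3,1,3,2,2) (1,3,2,3,1,2) (1,3,2,3,2,1) (1,4,1,3,2,2) (1,4,2,3,1,2) (1,4,2,3,2,1) (1,4,3,2,1,3) (2,3,1,3,1,2) (2,3,1,3,2,1) (2,3,2,3,1,1) (2,4,1,3,1,2) (2,4,1,3,2,1) (2,4,2,3,1,1) — 14.
Summing: 17 + 26 + 14 = 57.

57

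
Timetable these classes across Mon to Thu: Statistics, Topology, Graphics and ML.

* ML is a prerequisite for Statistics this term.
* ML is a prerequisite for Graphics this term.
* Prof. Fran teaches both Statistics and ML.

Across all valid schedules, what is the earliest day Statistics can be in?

Precedence pushes Statistics to at least Tue.
Statistics at Tue is achievable: Statistics=Tue, Topology=Mon, ML=Mon, Graphics=Tue.

Tue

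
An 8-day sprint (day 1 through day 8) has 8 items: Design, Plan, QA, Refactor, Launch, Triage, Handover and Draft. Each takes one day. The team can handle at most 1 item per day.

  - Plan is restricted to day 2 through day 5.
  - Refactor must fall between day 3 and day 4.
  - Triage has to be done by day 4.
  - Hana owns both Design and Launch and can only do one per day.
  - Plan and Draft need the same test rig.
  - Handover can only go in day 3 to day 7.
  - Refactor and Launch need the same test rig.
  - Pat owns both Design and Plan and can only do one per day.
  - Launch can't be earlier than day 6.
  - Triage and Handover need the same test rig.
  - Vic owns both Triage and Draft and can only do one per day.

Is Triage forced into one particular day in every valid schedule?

No

Triage can be day 1 (e.g. Handover=day 4; Refactor=day 3; Triage=day 1; QA=day 7; Design=day 5; Plan=day 2; Launch=day 6; Draft=day 8) or day 2 (e.g. Launch -> day 6, QA -> day 7, Refactor -> day 3, Handover -> day 5, Triage -> day 2, Design -> day 1, Draft -> day 8, Plan -> day 4).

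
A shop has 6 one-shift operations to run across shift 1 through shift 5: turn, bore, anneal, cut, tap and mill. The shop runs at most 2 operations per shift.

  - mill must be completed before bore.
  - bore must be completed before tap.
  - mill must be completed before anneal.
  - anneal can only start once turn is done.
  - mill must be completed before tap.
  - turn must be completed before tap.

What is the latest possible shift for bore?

shift 4

Precedence pushes bore to at least shift 2; downstream work caps bore at shift 4.
bore at shift 4 is achievable: tap -> shift 5; cut -> shift 2; anneal -> shift 2; bore -> shift 4; turn -> shift 1; mill -> shift 1.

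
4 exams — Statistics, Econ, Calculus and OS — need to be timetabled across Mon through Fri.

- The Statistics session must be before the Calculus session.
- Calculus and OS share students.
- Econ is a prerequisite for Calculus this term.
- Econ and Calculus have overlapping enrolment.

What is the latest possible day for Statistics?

Thu

Downstream work caps Statistics at Thu.
Statistics at Thu is achievable: Statistics -> Thu; Econ -> Mon; OS -> Mon; Calculus -> Fri.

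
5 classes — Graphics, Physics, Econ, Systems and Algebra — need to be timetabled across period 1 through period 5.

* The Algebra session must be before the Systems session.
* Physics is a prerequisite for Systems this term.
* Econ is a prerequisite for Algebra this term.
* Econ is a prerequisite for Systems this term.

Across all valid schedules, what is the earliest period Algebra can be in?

period 2

Precedence pushes Algebra to at least period 2; downstream work caps Algebra at period 4.
Algebra at period 2 is achievable: Systems=period 3, Algebra=period 2, Physics=period 1, Econ=period 1, Graphics=period 1.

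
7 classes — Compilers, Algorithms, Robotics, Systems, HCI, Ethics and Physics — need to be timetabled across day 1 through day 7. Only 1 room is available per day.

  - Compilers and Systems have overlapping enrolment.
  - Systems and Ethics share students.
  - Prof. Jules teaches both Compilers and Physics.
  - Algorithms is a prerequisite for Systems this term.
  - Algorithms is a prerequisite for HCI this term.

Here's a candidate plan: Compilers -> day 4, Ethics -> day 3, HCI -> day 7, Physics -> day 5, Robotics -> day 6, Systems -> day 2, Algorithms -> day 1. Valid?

Valid

Compilers and Systems have overlapping enrolment — holds.
Algorithms is a prerequisite for HCI this term — holds.
Algorithms is a prerequisite for Systems this term — holds.
Systems and Ethics share students — holds.
Only 1 room is available per day — holds.
Prof. Jules teaches both Compilers and Physics — holds.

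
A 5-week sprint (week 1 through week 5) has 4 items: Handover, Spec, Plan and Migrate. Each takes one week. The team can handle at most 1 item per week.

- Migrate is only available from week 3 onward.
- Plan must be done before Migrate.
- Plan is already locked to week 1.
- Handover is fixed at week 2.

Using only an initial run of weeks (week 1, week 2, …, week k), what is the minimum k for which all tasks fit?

The precedence chain requires at least 2 distinct weeks.
With at most 1 per week and 4 tasks, at least 4 weeks are needed.
Migrate can't be placed before week 3, so the schedule must run through at least week 3.
4 works (last occupied week: week 4): for example Spec -> week 4; Plan -> week 1; Migrate -> week 3; Handover -> week 2.

4 weeks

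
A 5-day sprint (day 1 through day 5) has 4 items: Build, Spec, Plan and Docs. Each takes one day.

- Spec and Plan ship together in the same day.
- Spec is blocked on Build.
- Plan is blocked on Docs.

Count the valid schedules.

Splitting on Build: it can be day 1 (10), day 2 (9), day 3 (7), day 4 (4). Listing each branch's schedules as (Spec, Plan, Docs) by day number:
Build=day 1: (2,2,1) (3,3,1) (3,3,2) (4,4,1) (4,4,2) (4,4,3) (5,5,1) (5,5,2) (5,5,3) (5,5,4) — 10.
Build=day 2: (3,3,1) (3,3,2) (4,4,1) (4,4,2) (4,4,3) (5,5,1) (5,5,2) (5,5,3) (5,5,4) — 9.
Build=day 3: (4,4,1) (4,4,2) (4,4,3) (5,5,1) (5,5,2) (5,5,3) (5,5,4) — 7.
Build=day 4: (5,5,1) (5,5,2) (5,5,3) (5,5,4) — 4.
Summing: 10 + 9 + 7 + 4 = 30.

30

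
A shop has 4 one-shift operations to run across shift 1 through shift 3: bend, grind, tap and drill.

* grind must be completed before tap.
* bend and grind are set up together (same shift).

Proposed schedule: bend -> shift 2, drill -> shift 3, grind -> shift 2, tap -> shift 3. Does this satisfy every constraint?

Yes

bend and grind are set up together (same shift) — holds.
grind must be completed before tap — holds.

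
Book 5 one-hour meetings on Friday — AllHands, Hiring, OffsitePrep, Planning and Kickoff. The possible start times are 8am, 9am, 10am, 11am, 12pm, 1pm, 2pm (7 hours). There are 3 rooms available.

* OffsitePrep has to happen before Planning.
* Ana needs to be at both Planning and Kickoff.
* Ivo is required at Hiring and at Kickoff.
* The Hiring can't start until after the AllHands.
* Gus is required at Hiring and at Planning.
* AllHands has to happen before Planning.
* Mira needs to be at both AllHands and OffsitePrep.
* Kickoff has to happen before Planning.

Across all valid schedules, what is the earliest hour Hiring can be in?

9am

Precedence pushes Hiring to at least 9am.
Hiring at 9am is achievable: Hiring=9am; OffsitePrep=9am; AllHands=8am; Planning=10am; Kickoff=8am.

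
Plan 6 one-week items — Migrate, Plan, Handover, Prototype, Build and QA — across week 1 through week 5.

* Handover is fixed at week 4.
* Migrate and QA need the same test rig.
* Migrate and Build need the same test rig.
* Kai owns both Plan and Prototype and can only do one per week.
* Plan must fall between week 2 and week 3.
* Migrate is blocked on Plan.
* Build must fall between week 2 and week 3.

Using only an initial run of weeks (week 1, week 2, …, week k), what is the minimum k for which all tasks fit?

The precedence chain requires at least 2 distinct weeks.
Handover can't be placed before week 4, so the schedule must run through at least week 4.
4 works (last occupied week: week 4): for example Build -> week 2, QA -> week 1, Migrate -> week 3, Handover -> week 4, Plan -> week 2, Prototype -> week 1.

4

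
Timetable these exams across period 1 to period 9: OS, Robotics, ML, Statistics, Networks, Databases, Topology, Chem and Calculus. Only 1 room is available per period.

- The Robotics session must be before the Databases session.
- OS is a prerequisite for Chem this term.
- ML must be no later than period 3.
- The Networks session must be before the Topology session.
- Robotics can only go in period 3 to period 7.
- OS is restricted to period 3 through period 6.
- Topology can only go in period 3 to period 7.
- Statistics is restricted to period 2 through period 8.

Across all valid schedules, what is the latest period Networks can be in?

period 6

Downstream work caps Networks at period 6.
Networks at period 6 is achievable: Statistics in period 2; Calculus in period 9; Chem in period 8; ML in period 1; Robotics in period 4; OS in period 3; Topology in period 7; Databases in period 5; Networks in period 6.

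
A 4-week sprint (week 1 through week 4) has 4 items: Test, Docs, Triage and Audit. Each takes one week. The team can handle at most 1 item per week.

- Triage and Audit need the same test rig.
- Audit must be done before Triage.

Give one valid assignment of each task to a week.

Test in week 3, Triage in week 2, Docs in week 4, Audit in week 1

Checking: Audit(week 1) before Triage(week 2); Triage(week 2) != Audit(week 1); max 1 per week (cap 1).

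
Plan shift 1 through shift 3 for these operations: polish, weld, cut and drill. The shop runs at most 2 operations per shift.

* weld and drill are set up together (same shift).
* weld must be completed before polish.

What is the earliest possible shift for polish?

Precedence pushes polish to at least shift 2.
polish at shift 2 is achievable: weld -> shift 1, drill -> shift 1, polish -> shift 2, cut -> shift 2.

shift 2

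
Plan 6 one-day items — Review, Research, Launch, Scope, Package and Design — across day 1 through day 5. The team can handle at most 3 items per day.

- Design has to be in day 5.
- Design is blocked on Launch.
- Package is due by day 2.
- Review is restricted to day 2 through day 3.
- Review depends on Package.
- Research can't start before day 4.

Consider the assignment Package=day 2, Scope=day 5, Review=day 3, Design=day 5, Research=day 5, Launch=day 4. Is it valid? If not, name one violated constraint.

Design is blocked on Launch — holds.
Review depends on Package — holds.
Review is restricted to day 2 through day 3 — holds.
Research can't start before day 4 — holds.
The team can handle at most 3 items per day — holds.
Package is due by day 2 — holds.
Design has to be in day 5 — holds.

Valid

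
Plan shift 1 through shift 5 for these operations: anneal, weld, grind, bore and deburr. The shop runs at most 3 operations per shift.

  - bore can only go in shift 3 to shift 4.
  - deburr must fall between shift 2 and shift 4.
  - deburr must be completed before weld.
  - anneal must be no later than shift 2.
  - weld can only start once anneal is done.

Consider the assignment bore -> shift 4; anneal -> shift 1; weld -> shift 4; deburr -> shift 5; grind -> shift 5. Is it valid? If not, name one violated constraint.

bore can only go in shift 3 to shift 4 — holds.
deburr must fall between shift 2 and shift 4 — violated.
The shop runs at most 3 operations per shift — holds.
weld can only start once anneal is done — holds.
anneal must be no later than shift 2 — holds.
deburr must be completed before weld — violated.

No — it violates: deburr must be completed before weld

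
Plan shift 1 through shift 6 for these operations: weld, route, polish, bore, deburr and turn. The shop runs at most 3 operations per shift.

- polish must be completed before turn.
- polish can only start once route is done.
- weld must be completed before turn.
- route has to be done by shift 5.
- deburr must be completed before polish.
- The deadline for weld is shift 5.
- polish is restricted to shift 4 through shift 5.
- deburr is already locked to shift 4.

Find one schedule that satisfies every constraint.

route -> shift 1, deburr -> shift 4, polish -> shift 5, bore -> shift 1, turn -> shift 6, weld -> shift 1

Checking: polish(shift 5) before turn(shift 6); route(shift 1) before polish(shift 5); weld(shift 1) before turn(shift 6); deburr(shift 4) before polish(shift 5); deburr=shift 4 in [shift 4,shift 4]; weld=shift 1 in [shift 1,shift 5]; polish=shift 5 in [shift 4,shift 5]; route=shift 1 in [shift 1,shift 5]; max 3 per shift (cap 3).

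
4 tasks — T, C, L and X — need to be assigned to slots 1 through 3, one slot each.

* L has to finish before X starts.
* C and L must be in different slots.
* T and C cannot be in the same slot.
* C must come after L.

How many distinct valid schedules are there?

Splitting on T: it can be 1 (5), 2 (3), 3 (2). Listing each branch's schedules as (C, L, X):
T=1: (2,1,2) (2,1,3) (3,1,2) (3,1,3) (3,2,3) — 5.
T=2: (3,1,2) (3,1,3) (3,2,3) — 3.
T=3: (2,1,2) (2,1,3) — 2.
Summing: 5 + 3 + 2 = 10.

10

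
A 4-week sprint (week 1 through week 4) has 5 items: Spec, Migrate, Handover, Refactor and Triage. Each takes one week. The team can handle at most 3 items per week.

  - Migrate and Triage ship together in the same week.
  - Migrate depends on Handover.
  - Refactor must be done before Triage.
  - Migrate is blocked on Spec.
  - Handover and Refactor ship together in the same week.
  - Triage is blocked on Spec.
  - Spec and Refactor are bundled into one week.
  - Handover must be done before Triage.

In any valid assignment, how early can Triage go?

Precedence pushes Triage to at least week 2.
Triage at week 2 is achievable: Handover=week 1, Spec=week 1, Refactor=week 1, Migrate=week 2, Triage=week 2.

week 2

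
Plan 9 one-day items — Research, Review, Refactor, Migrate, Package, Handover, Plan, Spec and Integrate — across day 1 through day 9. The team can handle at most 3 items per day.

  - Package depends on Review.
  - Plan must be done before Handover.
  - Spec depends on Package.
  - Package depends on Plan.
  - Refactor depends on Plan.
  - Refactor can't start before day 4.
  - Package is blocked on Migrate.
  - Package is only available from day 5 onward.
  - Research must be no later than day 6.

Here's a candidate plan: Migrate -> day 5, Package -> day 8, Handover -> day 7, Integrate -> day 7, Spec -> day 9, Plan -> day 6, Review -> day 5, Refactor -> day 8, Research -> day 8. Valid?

Package is only available from day 5 onward — holds.
Package depends on Review — holds.
Research must be no later than day 6 — violated.
The team can handle at most 3 items per day — holds.
Spec depends on Package — holds.
Package is blocked on Migrate — holds.
Refactor can't start before day 4 — holds.
Package depends on Plan — holds.
Plan must be done before Handover — holds.
Refactor depends on Plan — holds.

Invalid. Research must be no later than day 6.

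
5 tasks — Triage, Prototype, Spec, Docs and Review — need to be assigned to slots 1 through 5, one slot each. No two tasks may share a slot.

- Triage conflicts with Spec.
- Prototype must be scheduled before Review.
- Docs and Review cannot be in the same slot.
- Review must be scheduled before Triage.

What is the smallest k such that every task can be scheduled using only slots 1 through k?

5 slots

The precedence chain requires at least 3 distinct slots.
With at most 1 per slot and 5 tasks, at least 5 slots are needed.
5 works (last occupied slot: 5): for example Spec=4, Triage=3, Docs=5, Prototype=1, Review=2.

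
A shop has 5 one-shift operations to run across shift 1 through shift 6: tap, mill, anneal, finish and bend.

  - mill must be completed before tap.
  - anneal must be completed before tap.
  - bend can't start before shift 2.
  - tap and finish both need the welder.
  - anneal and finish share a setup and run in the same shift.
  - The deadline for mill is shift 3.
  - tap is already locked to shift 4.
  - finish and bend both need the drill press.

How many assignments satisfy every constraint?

Splitting on mill: it can be shift 1 (13), shift 2 (13), shift 3 (13). Listing each branch's schedules as (tap, anneal, finish, bend) by shift number:
mill=shift 1: (4,1,1,2) (4,1,1,3) (4,1,1,4) (4,1,1,5) (4,1,1,6) (4,2,2,3) (4,2,2,4) (4,2,2,5) (4,2,2,6) (4,3,3,2) (4,3,3,4) (4,3,3,5) (4,3,3,6) — 13.
mill=shift 2: (4,1,1,2) (4,1,1,3) (4,1,1,4) (4,1,1,5) (4,1,1,6) (4,2,2,3) (4,2,2,4) (4,2,2,5) (4,2,2,6) (4,3,3,2) (4,3,3,4) (4,3,3,5) (4,3,3,6) — 13.
mill=shift 3: (4,1,1,2) (4,1,1,3) (4,1,1,4) (4,1,1,5) (4,1,1,6) (4,2,2,3) (4,2,2,4) (4,2,2,5) (4,2,2,6) (4,3,3,2) (4,3,3,4) (4,3,3,5) (4,3,3,6) — 13.
Summing: 13 + 13 + 13 = 39.

39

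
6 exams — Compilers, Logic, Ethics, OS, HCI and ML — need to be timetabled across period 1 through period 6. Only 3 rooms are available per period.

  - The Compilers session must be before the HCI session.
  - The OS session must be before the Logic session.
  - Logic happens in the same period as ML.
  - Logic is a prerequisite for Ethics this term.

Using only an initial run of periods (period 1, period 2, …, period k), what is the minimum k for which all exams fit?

The precedence chain requires at least 3 distinct periods.
With at most 3 per period and 6 exams, at least 2 periods are needed.
3 works (last occupied period: period 3): for example Logic in period 2; Ethics in period 3; ML in period 2; Compilers in period 1; HCI in period 2; OS in period 1.

3 periods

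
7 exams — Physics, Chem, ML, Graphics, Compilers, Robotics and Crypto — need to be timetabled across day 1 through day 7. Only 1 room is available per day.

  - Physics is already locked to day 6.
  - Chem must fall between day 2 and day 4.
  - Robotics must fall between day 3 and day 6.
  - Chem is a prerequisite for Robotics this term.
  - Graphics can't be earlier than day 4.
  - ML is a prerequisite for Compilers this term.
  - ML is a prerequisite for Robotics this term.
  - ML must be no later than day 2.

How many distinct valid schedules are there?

Splitting on Chem: it can be day 2 (14), day 3 (12), day 4 (3). Listing each branch's schedules as (Physics, ML, Graphics, Compilers, Robotics, Crypto) by day number:
Chem=day 2: (6,1,4,3,5,7) (6,1,4,5,3,7) (6,1,4,7,3,5) (6,1,4,7,5,3) (6,1,5,3,4,7) (6,1,5,4,3,7) (6,1,5,7,3,4) (6,1,5,7,4,3) (6,1,7,3,4,5) (6,1,7,3,5,4) (6,1,7,4,3,5) (6,1,7,4,5,3) (6,1,7,5,3,4) (6,1,7,5,4,3) — 14.
Chem=day 3: (6,1,4,2,5,7) (6,1,4,7,5,2) (6,1,5,2,4,7) (6,1,5,7,4,2) (6,1,7,2,4,5) (6,1,7,2,5,4) (6,1,7,4,5,2) (6,1,7,5,4,2) (6,2,4,7,5,1) (6,2,5,7,4,1) (6,2,7,4,5,1) (6,2,7,5,4,1) — 12.
Chem=day 4: (6,1,7,2,5,3) (6,1,7,3,5,2) (6,2,7,3,5,1) — 3.
Summing: 14 + 12 + 3 = 29.

29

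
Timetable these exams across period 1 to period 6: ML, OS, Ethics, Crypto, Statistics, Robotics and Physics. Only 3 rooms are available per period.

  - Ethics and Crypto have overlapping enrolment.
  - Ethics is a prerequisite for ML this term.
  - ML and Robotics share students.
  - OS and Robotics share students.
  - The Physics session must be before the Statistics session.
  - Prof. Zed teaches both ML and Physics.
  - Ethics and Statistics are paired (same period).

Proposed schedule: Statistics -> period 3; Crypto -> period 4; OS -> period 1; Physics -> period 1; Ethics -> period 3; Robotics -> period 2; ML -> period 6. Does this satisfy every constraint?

Valid

ML and Robotics share students — holds.
The Physics session must be before the Statistics session — holds.
Ethics is a prerequisite for ML this term — holds.
Ethics and Crypto have overlapping enrolment — holds.
OS and Robotics share students — holds.
Prof. Zed teaches both ML and Physics — holds.
Only 3 rooms are available per period — holds.
Ethics and Statistics are paired (same period) — holds.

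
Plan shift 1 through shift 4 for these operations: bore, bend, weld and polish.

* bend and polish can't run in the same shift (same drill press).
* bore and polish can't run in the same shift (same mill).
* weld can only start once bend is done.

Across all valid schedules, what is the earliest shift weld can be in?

Precedence pushes weld to at least shift 2.
weld at shift 2 is achievable: bend=shift 1, bore=shift 1, polish=shift 2, weld=shift 2.

shift 2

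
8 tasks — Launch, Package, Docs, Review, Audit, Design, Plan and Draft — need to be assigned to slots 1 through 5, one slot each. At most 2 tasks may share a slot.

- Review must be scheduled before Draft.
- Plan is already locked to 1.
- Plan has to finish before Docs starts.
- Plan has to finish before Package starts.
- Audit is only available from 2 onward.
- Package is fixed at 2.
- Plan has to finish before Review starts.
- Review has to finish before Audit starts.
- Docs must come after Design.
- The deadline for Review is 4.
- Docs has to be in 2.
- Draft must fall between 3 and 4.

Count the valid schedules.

5

Splitting on Launch: it can be 3 (2), 4 (1), 5 (2). Listing each branch's schedules as (Package, Docs, Review, Audit, Design, Plan, Draft):
Launch=3: (2,2,3,4,1,1,4) (2,2,3,5,1,1,4) — 2.
Launch=4: (2,2,3,5,1,1,4) — 1.
Launch=5: (2,2,3,4,1,1,4) (2,2,3,5,1,1,4) — 2.
Summing: 2 + 1 + 2 = 5.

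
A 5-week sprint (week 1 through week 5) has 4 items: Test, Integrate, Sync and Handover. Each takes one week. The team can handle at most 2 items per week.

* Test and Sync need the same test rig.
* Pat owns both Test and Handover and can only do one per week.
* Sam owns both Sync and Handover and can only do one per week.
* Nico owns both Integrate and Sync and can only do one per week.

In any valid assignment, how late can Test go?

Test at week 5 is achievable: Sync=week 2, Integrate=week 1, Handover=week 1, Test=week 5.

week 5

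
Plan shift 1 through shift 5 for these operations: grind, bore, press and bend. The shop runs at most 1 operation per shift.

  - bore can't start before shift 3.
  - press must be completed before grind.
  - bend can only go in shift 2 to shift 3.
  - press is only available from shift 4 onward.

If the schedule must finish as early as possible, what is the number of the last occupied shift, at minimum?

shift 5

The precedence chain requires at least 2 distinct shifts.
With at most 1 per shift and 4 operations, at least 4 shifts are needed.
Propagating the time windows through the other constraints, grind can't land before shift 5, so the schedule must run through at least shift 5.
5 works (last occupied shift: shift 5): for example bore -> shift 3; press -> shift 4; grind -> shift 5; bend -> shift 2.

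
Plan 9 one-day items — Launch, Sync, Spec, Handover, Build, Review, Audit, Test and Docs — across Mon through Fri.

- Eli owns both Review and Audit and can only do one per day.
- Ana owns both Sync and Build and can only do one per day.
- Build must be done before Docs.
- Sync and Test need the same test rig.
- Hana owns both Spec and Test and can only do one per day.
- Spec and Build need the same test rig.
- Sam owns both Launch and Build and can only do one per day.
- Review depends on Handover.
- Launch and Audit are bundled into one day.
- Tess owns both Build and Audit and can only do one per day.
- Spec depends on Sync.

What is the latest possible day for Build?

Downstream work caps Build at Thu.
Build at Thu is achievable: Audit=Mon, Build=Thu, Review=Tue, Sync=Mon, Launch=Mon, Docs=Fri, Spec=Tue, Handover=Mon, Test=Wed.

Thu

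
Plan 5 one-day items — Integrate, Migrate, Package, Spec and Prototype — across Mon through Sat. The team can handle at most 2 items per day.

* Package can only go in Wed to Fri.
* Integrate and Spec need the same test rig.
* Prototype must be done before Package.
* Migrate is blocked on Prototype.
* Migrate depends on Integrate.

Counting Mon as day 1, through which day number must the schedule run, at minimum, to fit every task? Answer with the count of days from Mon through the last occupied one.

3

The precedence chain requires at least 2 distinct days.
With at most 2 per day and 5 tasks, at least 3 days are needed.
Package can't be placed before Wed — that is day 3 counting from Mon — so the schedule must run through at least 3 days.
3 works (last occupied day: Wed): for example Spec in Tue, Migrate in Tue, Integrate in Mon, Prototype in Mon, Package in Wed.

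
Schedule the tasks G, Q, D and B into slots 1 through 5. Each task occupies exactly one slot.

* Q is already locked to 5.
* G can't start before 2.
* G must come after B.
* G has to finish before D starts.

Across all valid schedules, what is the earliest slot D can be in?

3

Precedence pushes D to at least 3.
D at 3 is achievable: G -> 2; Q -> 5; D -> 3; B -> 1.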